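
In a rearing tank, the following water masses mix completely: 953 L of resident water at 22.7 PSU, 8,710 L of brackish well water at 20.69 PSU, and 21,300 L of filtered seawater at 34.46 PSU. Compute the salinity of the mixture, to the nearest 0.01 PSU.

30.22 PSU

By conservation of dissolved salt,
salt = 953×22.7 + 8,710×20.69 + 21,300×34.46 = 21,633.1 + 180,209.9 + 733,998 = 935,841
volume = 953 + 8,710 + 21,300 = 30,963 L
S = 935,841 / 30,963 = 30.2245 PSU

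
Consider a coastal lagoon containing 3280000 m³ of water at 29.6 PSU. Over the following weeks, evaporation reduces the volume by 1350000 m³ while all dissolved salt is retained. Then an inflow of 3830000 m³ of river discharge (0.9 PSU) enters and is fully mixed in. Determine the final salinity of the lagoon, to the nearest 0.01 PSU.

After evaporation: salt = 3,280,000×29.6 = 97,088,000; volume = 3,280,000 − 1,350,000 = 1,930,000 m³
After mixing: salt = 97,088,000 + 3,830,000×0.9 = 100,535,000; volume = 1,930,000 + 3,830,000 = 5,760,000 m³
S = 100,535,000 / 5,760,000 = 17.454 PSU

17.45 PSU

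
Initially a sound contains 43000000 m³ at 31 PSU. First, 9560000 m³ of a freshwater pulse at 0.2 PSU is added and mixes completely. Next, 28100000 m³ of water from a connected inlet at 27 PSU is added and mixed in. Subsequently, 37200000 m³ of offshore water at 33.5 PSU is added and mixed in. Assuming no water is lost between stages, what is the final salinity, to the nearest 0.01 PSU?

28.34 PSU

Salt balance:
Initial salt = 43,000,000×31 = 1,333,000,000
After stage 1: salt = 1,333,000,000 + 9,560,000×0.2 = 1,334,912,000; volume = 52,560,000 m³; S = 25.398 PSU
After stage 2: salt = 1,334,912,000 + 28,100,000×27 = 2,093,612,000; volume = 80,660,000 m³; S = 25.956 PSU
After stage 3: salt = 2,093,612,000 + 37,200,000×33.5 = 3,339,812,000; volume = 117,860,000 m³
S = 3,339,812,000 / 117,860,000 = 28.3371 PSU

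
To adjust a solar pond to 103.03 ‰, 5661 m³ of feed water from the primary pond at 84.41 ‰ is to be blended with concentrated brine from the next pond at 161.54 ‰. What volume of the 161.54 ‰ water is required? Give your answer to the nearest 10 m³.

Salt balance: 5,661×84.41 + V×161.54 = (5,661+V)×103.03
477,845.01 + 161.54V = 583,252.83 + 103.03V
105,407.82 = 58.51V
V = 1,801.54 m³

1800 m³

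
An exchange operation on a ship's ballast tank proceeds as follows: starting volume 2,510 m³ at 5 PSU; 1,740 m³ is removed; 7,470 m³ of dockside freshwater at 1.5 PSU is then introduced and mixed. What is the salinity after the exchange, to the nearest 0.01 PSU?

1.83 PSU

Remaining after removal: 770 m³ at 5 PSU (salt = 3,850)
After addition: salt = 3,850 + 7,470×1.5 = 15,055; volume = 8,240 m³
S = 15,055 / 8,240 = 1.8271 PSU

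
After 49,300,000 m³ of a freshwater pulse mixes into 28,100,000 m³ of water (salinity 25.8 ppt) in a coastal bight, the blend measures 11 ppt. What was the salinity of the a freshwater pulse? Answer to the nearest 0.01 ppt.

Salt balance: 28,100,000×25.8 + 49,300,000×S = 77,400,000×11
724,980,000 + 49,300,000·S = 851,400,000
S = (851,400,000 − 724,980,000) / 49,300,000 = 2.5643 ppt

2.56 ppt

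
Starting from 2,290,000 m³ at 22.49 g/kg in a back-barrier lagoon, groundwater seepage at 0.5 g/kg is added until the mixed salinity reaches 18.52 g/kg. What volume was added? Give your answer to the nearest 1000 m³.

Salt balance: 2,290,000×22.49 + V×0.5 = (2,290,000+V)×18.52
51,502,100 + 0.5V = 42,410,800 + 18.52V
9,091,300 = 18.02V
V = 504,511.65 m³

505000 m³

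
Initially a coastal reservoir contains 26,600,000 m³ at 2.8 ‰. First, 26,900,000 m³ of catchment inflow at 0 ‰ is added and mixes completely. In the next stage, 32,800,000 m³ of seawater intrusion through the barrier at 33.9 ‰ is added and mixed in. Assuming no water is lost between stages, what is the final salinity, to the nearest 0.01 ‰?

13.75 ‰

Total salt / total volume:
Initial salt = 26,600,000×2.8 = 74,480,000
After stage 1: salt = 74,480,000 + 26,900,000×0 = 74,480,000; volume = 53,500,000 m³; S = 1.392 ‰
After stage 2: salt = 74,480,000 + 32,800,000×33.9 = 1,186,400,000; volume = 86,300,000 m³
S = 1,186,400,000 / 86,300,000 = 13.7474 ‰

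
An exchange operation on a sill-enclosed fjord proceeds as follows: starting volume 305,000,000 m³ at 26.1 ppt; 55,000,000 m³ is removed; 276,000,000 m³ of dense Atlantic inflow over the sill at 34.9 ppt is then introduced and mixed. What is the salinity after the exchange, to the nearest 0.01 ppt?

30.72 ppt

Remaining after removal: 250,000,000 m³ at 26.1 ppt (salt = 6,525,000,000)
After addition: salt = 6,525,000,000 + 276,000,000×34.9 = 16,157,400,000; volume = 526,000,000 m³
S = 16,157,400,000 / 526,000,000 = 30.7175 ppt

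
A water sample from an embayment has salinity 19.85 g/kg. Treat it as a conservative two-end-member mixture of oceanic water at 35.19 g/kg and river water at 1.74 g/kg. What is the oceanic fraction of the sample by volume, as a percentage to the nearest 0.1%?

54.1%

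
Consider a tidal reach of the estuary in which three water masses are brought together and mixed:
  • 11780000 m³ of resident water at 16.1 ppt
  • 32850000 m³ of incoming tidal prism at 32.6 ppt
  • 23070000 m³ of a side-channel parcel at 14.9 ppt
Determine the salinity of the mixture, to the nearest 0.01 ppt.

Mass of salt is conserved:
salt = 11,780,000×16.1 + 32,850,000×32.6 + 23,070,000×14.9 = 189,658,000 + 1,070,910,000 + 343,743,000 = 1,604,311,000
volume = 11,780,000 + 32,850,000 + 23,070,000 = 67,700,000 m³
S = 1,604,311,000 / 67,700,000 = 23.6974 ppt

23.70 ppt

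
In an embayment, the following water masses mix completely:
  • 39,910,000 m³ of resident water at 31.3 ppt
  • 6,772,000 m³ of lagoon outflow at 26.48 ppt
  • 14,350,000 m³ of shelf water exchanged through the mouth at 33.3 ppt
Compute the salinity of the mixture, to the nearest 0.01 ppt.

31.24 ppt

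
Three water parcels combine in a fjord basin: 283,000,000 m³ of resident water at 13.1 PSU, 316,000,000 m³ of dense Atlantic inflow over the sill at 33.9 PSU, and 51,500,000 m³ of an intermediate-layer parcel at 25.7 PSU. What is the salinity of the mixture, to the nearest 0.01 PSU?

24.20 PSU

By conservation of dissolved salt,
salt = 283,000,000×13.1 + 316,000,000×33.9 + 51,500,000×25.7 = 3,707,300,000 + 10,712,400,000 + 1,323,550,000 = 15,743,250,000
volume = 283,000,000 + 316,000,000 + 51,500,000 = 650,500,000 m³
S = 15,743,250,000 / 650,500,000 = 24.2018 PSU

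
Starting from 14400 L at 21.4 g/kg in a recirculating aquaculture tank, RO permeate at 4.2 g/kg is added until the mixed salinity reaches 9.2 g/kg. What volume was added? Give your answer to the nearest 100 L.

35100 L

Salt balance: 14,400×21.4 + V×4.2 = (14,400+V)×9.2
308,160 + 4.2V = 132,480 + 9.2V
175,680 = 5V
V = 35,136 L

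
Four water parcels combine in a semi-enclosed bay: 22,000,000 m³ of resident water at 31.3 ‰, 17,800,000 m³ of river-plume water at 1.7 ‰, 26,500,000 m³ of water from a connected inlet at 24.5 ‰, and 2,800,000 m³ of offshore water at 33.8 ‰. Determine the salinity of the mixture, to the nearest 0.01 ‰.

21.17 ‰

Mass of salt is conserved:
salt = 22,000,000×31.3 + 17,800,000×1.7 + 26,500,000×24.5 + 2,800,000×33.8 = 688,600,000 + 30,260,000 + 649,250,000 + 94,640,000 = 1,462,750,000
volume = 22,000,000 + 17,800,000 + 26,500,000 + 2,800,000 = 69,100,000 m³
S = 1,462,750,000 / 69,100,000 = 21.1686 ‰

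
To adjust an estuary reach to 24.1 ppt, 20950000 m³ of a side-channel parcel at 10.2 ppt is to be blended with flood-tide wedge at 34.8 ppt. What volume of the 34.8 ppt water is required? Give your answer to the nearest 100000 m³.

Salt balance: 20,950,000×10.2 + V×34.8 = (20,950,000+V)×24.1
213,690,000 + 34.8V = 504,895,000 + 24.1V
291,205,000 = 10.7V
V = 27,215,420.56 m³

27200000 m³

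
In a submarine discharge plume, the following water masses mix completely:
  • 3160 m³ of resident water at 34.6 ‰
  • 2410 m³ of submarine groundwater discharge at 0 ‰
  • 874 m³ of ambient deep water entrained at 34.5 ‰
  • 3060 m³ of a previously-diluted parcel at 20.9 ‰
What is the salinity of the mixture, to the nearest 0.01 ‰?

21.41 ‰

Mass of salt is conserved:
salt = 3,160×34.6 + 2,410×0 + 874×34.5 + 3,060×20.9 = 109,336 + 0 + 30,153 + 63,954 = 203,443
volume = 3,160 + 2,410 + 874 + 3,060 = 9,504 m³
S = 203,443 / 9,504 = 21.406 ‰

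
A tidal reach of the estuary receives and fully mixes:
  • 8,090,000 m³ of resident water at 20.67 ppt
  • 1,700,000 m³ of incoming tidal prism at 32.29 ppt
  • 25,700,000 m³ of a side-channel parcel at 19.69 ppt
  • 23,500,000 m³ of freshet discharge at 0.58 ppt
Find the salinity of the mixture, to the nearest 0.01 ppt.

12.57 ppt

Mass of salt is conserved:
salt = 8,090,000×20.67 + 1,700,000×32.29 + 25,700,000×19.69 + 23,500,000×0.58 = 167,220,300 + 54,893,000 + 506,033,000 + 13,630,000 = 741,776,300
volume = 8,090,000 + 1,700,000 + 25,700,000 + 23,500,000 = 58,990,000 m³
S = 741,776,300 / 58,990,000 = 12.5746 ppt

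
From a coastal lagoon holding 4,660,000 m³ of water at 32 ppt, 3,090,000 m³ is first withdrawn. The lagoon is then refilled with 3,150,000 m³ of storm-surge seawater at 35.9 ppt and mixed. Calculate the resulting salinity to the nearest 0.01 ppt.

34.60 ppt

Remaining after removal: 1,570,000 m³ at 32 ppt (salt = 50,240,000)
After addition: salt = 50,240,000 + 3,150,000×35.9 = 163,325,000; volume = 4,720,000 m³
S = 163,325,000 / 4,720,000 = 34.6028 ppt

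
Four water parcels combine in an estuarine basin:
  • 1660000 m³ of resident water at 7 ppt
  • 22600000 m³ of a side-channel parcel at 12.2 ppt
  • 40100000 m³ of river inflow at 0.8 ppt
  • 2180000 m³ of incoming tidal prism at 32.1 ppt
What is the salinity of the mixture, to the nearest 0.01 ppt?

5.85 ppt

Total salt / total volume:
salt = 1,660,000×7 + 22,600,000×12.2 + 40,100,000×0.8 + 2,180,000×32.1 = 11,620,000 + 275,720,000 + 32,080,000 + 69,978,000 = 389,398,000
volume = 1,660,000 + 22,600,000 + 40,100,000 + 2,180,000 = 66,540,000 m³
S = 389,398,000 / 66,540,000 = 5.8521 ppt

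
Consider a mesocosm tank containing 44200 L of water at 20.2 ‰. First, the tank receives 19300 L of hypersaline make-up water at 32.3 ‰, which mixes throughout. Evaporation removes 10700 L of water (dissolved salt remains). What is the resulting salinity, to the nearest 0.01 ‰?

After mixing: salt = 44,200×20.2 + 19,300×32.3 = 1,516,230; volume = 63,500 L
After evaporation: salt unchanged = 1,516,230; volume = 63,500 − 10,700 = 52,800 L
S = 1,516,230 / 52,800 = 28.7165 ‰

28.72 ‰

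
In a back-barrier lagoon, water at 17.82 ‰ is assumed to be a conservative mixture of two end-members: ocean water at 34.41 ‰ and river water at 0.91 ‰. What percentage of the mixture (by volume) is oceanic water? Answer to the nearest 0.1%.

50.5%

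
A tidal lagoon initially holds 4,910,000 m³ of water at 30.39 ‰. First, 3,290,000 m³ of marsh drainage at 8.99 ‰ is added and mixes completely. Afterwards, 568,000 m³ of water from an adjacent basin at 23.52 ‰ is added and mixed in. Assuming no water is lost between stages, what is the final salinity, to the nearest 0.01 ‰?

21.92 ‰

Salt balance:
Initial salt = 4,910,000×30.39 = 149,214,900
After stage 1: salt = 149,214,900 + 3,290,000×8.99 = 178,792,000; volume = 8,200,000 m³; S = 21.804 ‰
After stage 2: salt = 178,792,000 + 568,000×23.52 = 192,151,360; volume = 8,768,000 m³
S = 192,151,360 / 8,768,000 = 21.9151 ‰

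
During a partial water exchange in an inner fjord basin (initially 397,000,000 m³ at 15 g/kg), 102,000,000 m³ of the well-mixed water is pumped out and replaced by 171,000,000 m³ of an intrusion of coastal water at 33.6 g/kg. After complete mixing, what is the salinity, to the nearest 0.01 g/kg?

21.83 g/kg

Remaining after removal: 295,000,000 m³ at 15 g/kg (salt = 4,425,000,000)
After addition: salt = 4,425,000,000 + 171,000,000×33.6 = 10,170,600,000; volume = 466,000,000 m³
S = 10,170,600,000 / 466,000,000 = 21.8253 g/kg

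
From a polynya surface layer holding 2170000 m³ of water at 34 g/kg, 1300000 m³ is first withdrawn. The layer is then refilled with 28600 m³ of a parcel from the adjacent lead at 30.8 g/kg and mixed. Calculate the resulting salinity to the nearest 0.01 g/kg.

Remaining after removal: 870,000 m³ at 34 g/kg (salt = 29,580,000)
After addition: salt = 29,580,000 + 28,600×30.8 = 30,460,880; volume = 898,600 m³
S = 30,460,880 / 898,600 = 33.8982 g/kg

33.90 g/kg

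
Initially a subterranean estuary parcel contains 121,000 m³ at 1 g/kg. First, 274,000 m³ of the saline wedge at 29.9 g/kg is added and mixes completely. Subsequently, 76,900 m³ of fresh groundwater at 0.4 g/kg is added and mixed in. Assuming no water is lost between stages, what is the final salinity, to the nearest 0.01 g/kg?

Weighted by volume,
Initial salt = 121,000×1 = 121,000
After stage 1: salt = 121,000 + 274,000×29.9 = 8,313,600; volume = 395,000 m³; S = 21.047 g/kg
After stage 2: salt = 8,313,600 + 76,900×0.4 = 8,344,360; volume = 471,900 m³
S = 8,344,360 / 471,900 = 17.6825 g/kg

17.68 g/kg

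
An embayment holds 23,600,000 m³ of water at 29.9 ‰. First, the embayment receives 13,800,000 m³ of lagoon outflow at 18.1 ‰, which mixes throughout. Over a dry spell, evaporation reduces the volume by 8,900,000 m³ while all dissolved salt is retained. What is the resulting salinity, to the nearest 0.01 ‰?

33.52 ‰

After mixing: salt = 23,600,000×29.9 + 13,800,000×18.1 = 955,420,000; volume = 37,400,000 m³
After evaporation: salt unchanged = 955,420,000; volume = 37,400,000 − 8,900,000 = 28,500,000 m³
S = 955,420,000 / 28,500,000 = 33.5235 ‰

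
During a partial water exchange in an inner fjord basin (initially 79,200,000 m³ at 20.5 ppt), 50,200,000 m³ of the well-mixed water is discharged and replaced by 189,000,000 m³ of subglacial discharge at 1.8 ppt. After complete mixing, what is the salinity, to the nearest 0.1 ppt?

Remaining after removal: 29,000,000 m³ at 20.5 ppt (salt = 594,500,000)
After addition: salt = 594,500,000 + 189,000,000×1.8 = 934,700,000; volume = 218,000,000 m³
S = 934,700,000 / 218,000,000 = 4.2876 ppt

4.3 ppt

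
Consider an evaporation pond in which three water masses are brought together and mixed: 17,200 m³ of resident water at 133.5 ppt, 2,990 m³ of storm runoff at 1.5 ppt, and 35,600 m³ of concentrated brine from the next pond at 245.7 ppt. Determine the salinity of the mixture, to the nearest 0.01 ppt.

Weighted by volume,
salt = 17,200×133.5 + 2,990×1.5 + 35,600×245.7 = 2,296,200 + 4,485 + 8,746,920 = 11,047,605
volume = 17,200 + 2,990 + 35,600 = 55,790 m³
S = 11,047,605 / 55,790 = 198.0212 ppt

198.02 ppt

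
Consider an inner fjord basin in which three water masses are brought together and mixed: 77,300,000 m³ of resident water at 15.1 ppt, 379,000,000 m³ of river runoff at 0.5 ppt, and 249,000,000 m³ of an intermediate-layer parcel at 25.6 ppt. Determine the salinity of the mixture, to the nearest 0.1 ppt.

11.0 ppt

Salt balance:
salt = 77,300,000×15.1 + 379,000,000×0.5 + 249,000,000×25.6 = 1,167,230,000 + 189,500,000 + 6,374,400,000 = 7,731,130,000
volume = 77,300,000 + 379,000,000 + 249,000,000 = 705,300,000 m³
S = 7,731,130,000 / 705,300,000 = 10.961 ppt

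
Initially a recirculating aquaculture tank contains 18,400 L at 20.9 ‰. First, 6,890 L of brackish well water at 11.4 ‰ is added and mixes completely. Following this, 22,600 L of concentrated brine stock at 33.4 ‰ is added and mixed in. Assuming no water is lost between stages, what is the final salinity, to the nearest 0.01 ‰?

25.43 ‰

Conserving salt mass:
Initial salt = 18,400×20.9 = 384,560
After stage 1: salt = 384,560 + 6,890×11.4 = 463,106; volume = 25,290 L; S = 18.312 ‰
After stage 2: salt = 463,106 + 22,600×33.4 = 1,217,946; volume = 47,890 L
S = 1,217,946 / 47,890 = 25.4322 ‰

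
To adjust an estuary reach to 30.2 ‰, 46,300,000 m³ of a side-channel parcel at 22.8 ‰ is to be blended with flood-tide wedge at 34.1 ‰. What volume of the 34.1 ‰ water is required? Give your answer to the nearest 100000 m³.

Salt balance: 46,300,000×22.8 + V×34.1 = (46,300,000+V)×30.2
1,055,640,000 + 34.1V = 1,398,260,000 + 30.2V
342,620,000 = 3.9V
V = 87,851,282.05 m³

87900000 m³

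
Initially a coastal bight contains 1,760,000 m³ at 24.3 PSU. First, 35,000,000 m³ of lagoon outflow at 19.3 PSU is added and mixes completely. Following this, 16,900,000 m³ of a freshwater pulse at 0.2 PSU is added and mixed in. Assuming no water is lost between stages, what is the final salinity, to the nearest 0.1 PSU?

13.4 PSU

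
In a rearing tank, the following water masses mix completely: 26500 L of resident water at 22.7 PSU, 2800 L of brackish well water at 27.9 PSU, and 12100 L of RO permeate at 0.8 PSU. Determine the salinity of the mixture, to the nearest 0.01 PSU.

16.65 PSU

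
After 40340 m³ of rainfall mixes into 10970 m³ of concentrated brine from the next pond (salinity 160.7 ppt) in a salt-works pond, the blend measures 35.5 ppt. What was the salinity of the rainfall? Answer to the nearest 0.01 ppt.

1.45 ppt

Salt balance: 10,970×160.7 + 40,340×S = 51,310×35.5
1,762,879 + 40,340·S = 1,821,505
S = (1,821,505 − 1,762,879) / 40,340 = 1.4533 ppt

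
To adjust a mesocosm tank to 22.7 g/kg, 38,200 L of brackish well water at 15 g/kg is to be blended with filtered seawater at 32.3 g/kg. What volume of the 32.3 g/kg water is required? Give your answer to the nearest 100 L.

30600 L

Salt balance: 38,200×15 + V×32.3 = (38,200+V)×22.7
573,000 + 32.3V = 867,140 + 22.7V
294,140 = 9.6V
V = 30,639.58 L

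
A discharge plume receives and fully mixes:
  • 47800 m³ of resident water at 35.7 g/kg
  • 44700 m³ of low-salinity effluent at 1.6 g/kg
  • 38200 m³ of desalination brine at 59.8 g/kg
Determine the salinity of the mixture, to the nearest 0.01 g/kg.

31.08 g/kg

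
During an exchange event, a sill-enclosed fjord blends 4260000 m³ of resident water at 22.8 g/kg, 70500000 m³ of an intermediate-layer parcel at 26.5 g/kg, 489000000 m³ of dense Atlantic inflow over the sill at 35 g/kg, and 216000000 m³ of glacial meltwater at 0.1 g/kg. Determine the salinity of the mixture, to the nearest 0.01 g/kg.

24.50 g/kg

Salt balance:
salt = 4,260,000×22.8 + 70,500,000×26.5 + 489,000,000×35 + 216,000,000×0.1 = 97,128,000 + 1,868,250,000 + 17,115,000,000 + 21,600,000 = 19,101,978,000
volume = 4,260,000 + 70,500,000 + 489,000,000 + 216,000,000 = 779,760,000 m³
S = 19,101,978,000 / 779,760,000 = 24.4973 g/kg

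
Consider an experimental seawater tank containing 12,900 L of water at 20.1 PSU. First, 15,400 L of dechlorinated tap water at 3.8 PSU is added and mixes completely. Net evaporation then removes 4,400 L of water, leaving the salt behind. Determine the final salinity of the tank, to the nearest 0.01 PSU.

After mixing: salt = 12,900×20.1 + 15,400×3.8 = 317,810; volume = 28,300 L
After evaporation: salt unchanged = 317,810; volume = 28,300 − 4,400 = 23,900 L
S = 317,810 / 23,900 = 13.2975 PSU

13.30 PSU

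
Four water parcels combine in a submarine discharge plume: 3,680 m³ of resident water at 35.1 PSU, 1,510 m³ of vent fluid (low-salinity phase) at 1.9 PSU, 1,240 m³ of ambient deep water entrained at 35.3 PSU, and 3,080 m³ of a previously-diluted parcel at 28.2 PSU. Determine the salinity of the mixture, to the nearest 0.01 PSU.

27.62 PSU

Salt balance:
salt = 3,680×35.1 + 1,510×1.9 + 1,240×35.3 + 3,080×28.2 = 129,168 + 2,869 + 43,772 + 86,856 = 262,665
volume = 3,680 + 1,510 + 1,240 + 3,080 = 9,510 m³
S = 262,665 / 9,510 = 27.6199 PSU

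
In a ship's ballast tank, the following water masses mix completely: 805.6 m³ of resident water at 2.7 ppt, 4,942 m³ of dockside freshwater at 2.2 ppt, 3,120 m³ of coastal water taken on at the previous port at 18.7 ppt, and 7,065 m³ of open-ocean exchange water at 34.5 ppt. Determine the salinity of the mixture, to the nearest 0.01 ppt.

Conserving salt mass:
salt = 805.6×2.7 + 4,942×2.2 + 3,120×18.7 + 7,065×34.5 = 2,175.12 + 10,872.4 + 58,344 + 243,742.5 = 315,134.02
volume = 805.6 + 4,942 + 3,120 + 7,065 = 15,932.6 m³
S = 315,134.02 / 15,932.6 = 19.7792 ppt

19.78 ppt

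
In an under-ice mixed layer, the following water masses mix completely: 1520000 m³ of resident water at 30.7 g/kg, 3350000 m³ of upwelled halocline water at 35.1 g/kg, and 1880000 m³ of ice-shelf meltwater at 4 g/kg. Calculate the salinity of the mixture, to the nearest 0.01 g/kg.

By conservation of dissolved salt,
salt = 1,520,000×30.7 + 3,350,000×35.1 + 1,880,000×4 = 46,664,000 + 117,585,000 + 7,520,000 = 171,769,000
volume = 1,520,000 + 3,350,000 + 1,880,000 = 6,750,000 m³
S = 171,769,000 / 6,750,000 = 25.4473 g/kg

25.45 g/kg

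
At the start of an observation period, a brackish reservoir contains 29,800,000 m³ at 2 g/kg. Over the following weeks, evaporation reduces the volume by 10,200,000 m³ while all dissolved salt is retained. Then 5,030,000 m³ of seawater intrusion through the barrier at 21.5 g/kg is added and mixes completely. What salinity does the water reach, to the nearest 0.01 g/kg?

6.81 g/kg

After evaporation: salt = 29,800,000×2 = 59,600,000; volume = 29,800,000 − 10,200,000 = 19,600,000 m³
After mixing: salt = 59,600,000 + 5,030,000×21.5 = 167,745,000; volume = 19,600,000 + 5,030,000 = 24,630,000 m³
S = 167,745,000 / 24,630,000 = 6.8106 g/kg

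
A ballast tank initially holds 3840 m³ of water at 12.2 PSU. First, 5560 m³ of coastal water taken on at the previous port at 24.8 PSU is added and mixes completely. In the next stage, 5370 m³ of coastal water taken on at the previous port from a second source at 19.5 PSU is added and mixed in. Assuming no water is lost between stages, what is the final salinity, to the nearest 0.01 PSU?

19.60 PSU

Total salt / total volume:
Initial salt = 3,840×12.2 = 46,848
After stage 1: salt = 46,848 + 5,560×24.8 = 184,736; volume = 9,400 m³; S = 19.653 PSU
After stage 2: salt = 184,736 + 5,370×19.5 = 289,451; volume = 14,770 m³
S = 289,451 / 14,770 = 19.5972 PSU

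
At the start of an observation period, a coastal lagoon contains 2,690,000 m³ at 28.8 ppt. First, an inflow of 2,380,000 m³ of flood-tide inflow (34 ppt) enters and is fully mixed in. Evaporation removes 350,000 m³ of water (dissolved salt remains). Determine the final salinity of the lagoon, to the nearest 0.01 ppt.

After mixing: salt = 2,690,000×28.8 + 2,380,000×34 = 158,392,000; volume = 5,070,000 m³
After evaporation: salt unchanged = 158,392,000; volume = 5,070,000 − 350,000 = 4,720,000 m³
S = 158,392,000 / 4,720,000 = 33.5576 ppt

33.56 ppt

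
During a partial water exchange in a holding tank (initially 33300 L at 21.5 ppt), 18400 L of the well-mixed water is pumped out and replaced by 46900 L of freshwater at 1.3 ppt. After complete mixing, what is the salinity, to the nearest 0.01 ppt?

6.17 ppt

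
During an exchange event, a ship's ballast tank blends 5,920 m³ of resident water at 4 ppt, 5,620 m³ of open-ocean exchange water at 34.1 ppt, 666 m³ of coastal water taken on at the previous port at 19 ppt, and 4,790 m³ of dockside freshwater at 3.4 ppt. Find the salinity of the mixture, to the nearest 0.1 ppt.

14.4 ppt

Salt balance:
salt = 5,920×4 + 5,620×34.1 + 666×19 + 4,790×3.4 = 23,680 + 191,642 + 12,654 + 16,286 = 244,262
volume = 5,920 + 5,620 + 666 + 4,790 = 16,996 m³
S = 244,262 / 16,996 = 14.372 ppt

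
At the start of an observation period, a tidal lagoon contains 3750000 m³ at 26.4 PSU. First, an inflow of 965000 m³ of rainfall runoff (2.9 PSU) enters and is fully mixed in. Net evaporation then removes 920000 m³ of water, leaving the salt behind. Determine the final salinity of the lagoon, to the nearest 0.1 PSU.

After mixing: salt = 3,750,000×26.4 + 965,000×2.9 = 101,798,500; volume = 4,715,000 m³
After evaporation: salt unchanged = 101,798,500; volume = 4,715,000 − 920,000 = 3,795,000 m³
S = 101,798,500 / 3,795,000 = 26.8244 PSU

26.8 PSU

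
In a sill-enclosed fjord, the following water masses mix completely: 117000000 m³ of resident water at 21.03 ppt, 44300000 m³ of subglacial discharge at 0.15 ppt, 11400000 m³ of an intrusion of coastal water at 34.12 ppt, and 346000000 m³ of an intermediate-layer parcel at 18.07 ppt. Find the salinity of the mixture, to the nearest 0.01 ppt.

17.56 ppt

Total salt / total volume:
salt = 117,000,000×21.03 + 44,300,000×0.15 + 11,400,000×34.12 + 346,000,000×18.07 = 2,460,510,000 + 6,645,000 + 388,968,000 + 6,252,220,000 = 9,108,343,000
volume = 117,000,000 + 44,300,000 + 11,400,000 + 346,000,000 = 518,700,000 m³
S = 9,108,343,000 / 518,700,000 = 17.5599 ppt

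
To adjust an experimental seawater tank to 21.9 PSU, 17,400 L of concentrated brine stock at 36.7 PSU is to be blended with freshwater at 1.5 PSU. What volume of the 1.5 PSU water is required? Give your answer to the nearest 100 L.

Salt balance: 17,400×36.7 + V×1.5 = (17,400+V)×21.9
638,580 + 1.5V = 381,060 + 21.9V
257,520 = 20.4V
V = 12,623.53 L

12600 L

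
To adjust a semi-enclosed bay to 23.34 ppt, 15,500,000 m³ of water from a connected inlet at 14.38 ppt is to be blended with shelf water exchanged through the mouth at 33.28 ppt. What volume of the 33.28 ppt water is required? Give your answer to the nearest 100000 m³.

Salt balance: 15,500,000×14.38 + V×33.28 = (15,500,000+V)×23.34
222,890,000 + 33.28V = 361,770,000 + 23.34V
138,880,000 = 9.94V
V = 13,971,830.99 m³

14000000 m³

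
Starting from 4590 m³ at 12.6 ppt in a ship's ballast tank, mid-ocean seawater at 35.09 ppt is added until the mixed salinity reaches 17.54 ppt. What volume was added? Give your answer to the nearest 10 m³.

1290 m³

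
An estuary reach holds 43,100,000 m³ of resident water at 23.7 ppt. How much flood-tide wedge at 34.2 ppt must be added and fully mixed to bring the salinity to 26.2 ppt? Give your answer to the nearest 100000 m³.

Salt balance: 43,100,000×23.7 + V×34.2 = (43,100,000+V)×26.2
1,021,470,000 + 34.2V = 1,129,220,000 + 26.2V
107,750,000 = 8V
V = 13,468,750 m³

13500000 m³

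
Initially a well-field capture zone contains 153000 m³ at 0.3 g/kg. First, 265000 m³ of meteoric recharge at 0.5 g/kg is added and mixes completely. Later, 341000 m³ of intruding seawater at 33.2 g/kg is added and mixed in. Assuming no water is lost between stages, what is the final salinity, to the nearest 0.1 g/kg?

15.2 g/kg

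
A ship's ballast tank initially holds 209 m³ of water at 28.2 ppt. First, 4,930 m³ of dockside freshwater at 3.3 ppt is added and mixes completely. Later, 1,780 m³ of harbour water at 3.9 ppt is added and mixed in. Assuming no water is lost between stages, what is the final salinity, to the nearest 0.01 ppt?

Salt balance:
Initial salt = 209×28.2 = 5,893.8
After stage 1: salt = 5,893.8 + 4,930×3.3 = 22,162.8; volume = 5,139 m³; S = 4.313 ppt
After stage 2: salt = 22,162.8 + 1,780×3.9 = 29,104.8; volume = 6,919 m³
S = 29,104.8 / 6,919 = 4.2065 ppt

4.21 ppt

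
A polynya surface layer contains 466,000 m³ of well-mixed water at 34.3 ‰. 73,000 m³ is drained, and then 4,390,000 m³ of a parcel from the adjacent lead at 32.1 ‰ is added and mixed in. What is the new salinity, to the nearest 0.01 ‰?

32.28 ‰

Remaining after removal: 393,000 m³ at 34.3 ‰ (salt = 13,479,900)
After addition: salt = 13,479,900 + 4,390,000×32.1 = 154,398,900; volume = 4,783,000 m³
S = 154,398,900 / 4,783,000 = 32.2808 ‰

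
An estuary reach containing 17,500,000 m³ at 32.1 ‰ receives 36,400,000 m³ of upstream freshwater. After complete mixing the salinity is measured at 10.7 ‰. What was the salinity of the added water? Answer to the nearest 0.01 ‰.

Salt balance: 17,500,000×32.1 + 36,400,000×S = 53,900,000×10.7
561,750,000 + 36,400,000·S = 576,730,000
S = (576,730,000 − 561,750,000) / 36,400,000 = 0.4115 ‰

0.41 ‰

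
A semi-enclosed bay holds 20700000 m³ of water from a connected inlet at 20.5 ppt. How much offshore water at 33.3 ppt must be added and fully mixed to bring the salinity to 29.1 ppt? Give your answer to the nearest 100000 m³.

Salt balance: 20,700,000×20.5 + V×33.3 = (20,700,000+V)×29.1
424,350,000 + 33.3V = 602,370,000 + 29.1V
178,020,000 = 4.2V
V = 42,385,714.29 m³

42400000 m³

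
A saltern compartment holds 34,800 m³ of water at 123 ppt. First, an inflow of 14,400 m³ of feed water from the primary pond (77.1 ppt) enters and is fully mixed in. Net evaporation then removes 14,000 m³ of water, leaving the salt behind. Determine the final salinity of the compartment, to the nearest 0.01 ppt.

153.14 ppt

After mixing: salt = 34,800×123 + 14,400×77.1 = 5,390,640; volume = 49,200 m³
After evaporation: salt unchanged = 5,390,640; volume = 49,200 − 14,000 = 35,200 m³
S = 5,390,640 / 35,200 = 153.1432 ppt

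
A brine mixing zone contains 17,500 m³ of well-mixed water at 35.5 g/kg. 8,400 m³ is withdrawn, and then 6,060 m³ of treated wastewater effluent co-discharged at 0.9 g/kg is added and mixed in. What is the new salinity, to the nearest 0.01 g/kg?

21.67 g/kg

Remaining after removal: 9,100 m³ at 35.5 g/kg (salt = 323,050)
After addition: salt = 323,050 + 6,060×0.9 = 328,504; volume = 15,160 m³
S = 328,504 / 15,160 = 21.6691 g/kg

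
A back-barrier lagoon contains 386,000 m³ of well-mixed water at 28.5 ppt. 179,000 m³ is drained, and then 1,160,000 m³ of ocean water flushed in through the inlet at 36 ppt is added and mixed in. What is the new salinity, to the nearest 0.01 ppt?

Remaining after removal: 207,000 m³ at 28.5 ppt (salt = 5,899,500)
After addition: salt = 5,899,500 + 1,160,000×36 = 47,659,500; volume = 1,367,000 m³
S = 47,659,500 / 1,367,000 = 34.8643 ppt

34.86 ppt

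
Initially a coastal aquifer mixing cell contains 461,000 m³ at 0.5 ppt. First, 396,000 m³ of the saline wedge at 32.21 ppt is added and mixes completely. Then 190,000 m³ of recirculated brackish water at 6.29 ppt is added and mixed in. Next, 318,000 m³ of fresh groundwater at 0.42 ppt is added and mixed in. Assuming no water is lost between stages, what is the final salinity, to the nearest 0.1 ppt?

10.5 ppt

By conservation of dissolved salt,
Initial salt = 461,000×0.5 = 230,500
After stage 1: salt = 230,500 + 396,000×32.21 = 12,985,660; volume = 857,000 m³; S = 15.152 ppt
After stage 2: salt = 12,985,660 + 190,000×6.29 = 14,180,760; volume = 1,047,000 m³; S = 13.544 ppt
After stage 3: salt = 14,180,760 + 318,000×0.42 = 14,314,320; volume = 1,365,000 m³
S = 14,314,320 / 1,365,000 = 10.4867 ppt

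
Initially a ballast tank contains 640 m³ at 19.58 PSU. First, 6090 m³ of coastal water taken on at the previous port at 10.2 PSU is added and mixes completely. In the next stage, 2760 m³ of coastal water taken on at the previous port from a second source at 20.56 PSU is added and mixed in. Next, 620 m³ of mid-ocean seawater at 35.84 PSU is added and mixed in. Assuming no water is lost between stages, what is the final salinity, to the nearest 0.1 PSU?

By conservation of dissolved salt,
Initial salt = 640×19.58 = 12,531.2
After stage 1: salt = 12,531.2 + 6,090×10.2 = 74,649.2; volume = 6,730 m³; S = 11.092 PSU
After stage 2: salt = 74,649.2 + 2,760×20.56 = 131,394.8; volume = 9,490 m³; S = 13.846 PSU
After stage 3: salt = 131,394.8 + 620×35.84 = 153,615.6; volume = 10,110 m³
S = 153,615.6 / 10,110 = 15.1944 PSU

15.2 PSU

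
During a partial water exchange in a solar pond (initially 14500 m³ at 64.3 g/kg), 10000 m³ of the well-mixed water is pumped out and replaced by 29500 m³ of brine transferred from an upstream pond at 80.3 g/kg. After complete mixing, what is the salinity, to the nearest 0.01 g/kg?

Remaining after removal: 4,500 m³ at 64.3 g/kg (salt = 289,350)
After addition: salt = 289,350 + 29,500×80.3 = 2,658,200; volume = 34,000 m³
S = 2,658,200 / 34,000 = 78.1824 g/kg

78.18 g/kg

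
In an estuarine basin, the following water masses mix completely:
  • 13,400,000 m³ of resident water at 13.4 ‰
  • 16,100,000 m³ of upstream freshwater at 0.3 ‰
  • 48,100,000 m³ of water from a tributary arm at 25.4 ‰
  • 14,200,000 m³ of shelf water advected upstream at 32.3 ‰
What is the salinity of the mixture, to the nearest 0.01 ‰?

20.31 ‰

Salt balance:
salt = 13,400,000×13.4 + 16,100,000×0.3 + 48,100,000×25.4 + 14,200,000×32.3 = 179,560,000 + 4,830,000 + 1,221,740,000 + 458,660,000 = 1,864,790,000
volume = 13,400,000 + 16,100,000 + 48,100,000 + 14,200,000 = 91,800,000 m³
S = 1,864,790,000 / 91,800,000 = 20.3136 ‰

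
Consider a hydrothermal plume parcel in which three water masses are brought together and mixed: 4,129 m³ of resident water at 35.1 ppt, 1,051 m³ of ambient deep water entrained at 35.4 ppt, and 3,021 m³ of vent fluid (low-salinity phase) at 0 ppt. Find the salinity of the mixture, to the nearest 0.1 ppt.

22.2 ppt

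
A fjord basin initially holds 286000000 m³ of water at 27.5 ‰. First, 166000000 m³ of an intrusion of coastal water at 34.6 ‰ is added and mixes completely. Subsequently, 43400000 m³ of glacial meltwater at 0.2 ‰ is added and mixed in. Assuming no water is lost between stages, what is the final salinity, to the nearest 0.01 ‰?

27.49 ‰

Conserving salt mass:
Initial salt = 286,000,000×27.5 = 7,865,000,000
After stage 1: salt = 7,865,000,000 + 166,000,000×34.6 = 13,608,600,000; volume = 452,000,000 m³; S = 30.108 ‰
After stage 2: salt = 13,608,600,000 + 43,400,000×0.2 = 13,617,280,000; volume = 495,400,000 m³
S = 13,617,280,000 / 495,400,000 = 27.4874 ‰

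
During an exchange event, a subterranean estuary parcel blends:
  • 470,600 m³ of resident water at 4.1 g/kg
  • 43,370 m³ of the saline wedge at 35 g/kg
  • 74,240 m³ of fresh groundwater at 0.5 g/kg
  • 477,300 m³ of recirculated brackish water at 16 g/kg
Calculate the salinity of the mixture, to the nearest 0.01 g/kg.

10.44 g/kg

By conservation of dissolved salt,
salt = 470,600×4.1 + 43,370×35 + 74,240×0.5 + 477,300×16 = 1,929,460 + 1,517,950 + 37,120 + 7,636,800 = 11,121,330
volume = 470,600 + 43,370 + 74,240 + 477,300 = 1,065,510 m³
S = 11,121,330 / 1,065,510 = 10.4376 g/kg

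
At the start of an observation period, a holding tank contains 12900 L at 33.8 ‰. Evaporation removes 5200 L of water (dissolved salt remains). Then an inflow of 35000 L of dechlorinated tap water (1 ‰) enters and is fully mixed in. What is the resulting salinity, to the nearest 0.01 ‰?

11.03 ‰

After evaporation: salt = 12,900×33.8 = 436,020; volume = 12,900 − 5,200 = 7,700 L
After mixing: salt = 436,020 + 35,000×1 = 471,020; volume = 7,700 + 35,000 = 42,700 L
S = 471,020 / 42,700 = 11.0309 ‰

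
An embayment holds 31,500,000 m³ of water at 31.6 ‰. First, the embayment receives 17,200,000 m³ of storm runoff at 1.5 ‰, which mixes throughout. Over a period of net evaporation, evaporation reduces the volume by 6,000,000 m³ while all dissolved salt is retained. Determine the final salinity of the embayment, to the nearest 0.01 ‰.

23.92 ‰

After mixing: salt = 31,500,000×31.6 + 17,200,000×1.5 = 1,021,200,000; volume = 48,700,000 m³
After evaporation: salt unchanged = 1,021,200,000; volume = 48,700,000 − 6,000,000 = 42,700,000 m³
S = 1,021,200,000 / 42,700,000 = 23.9157 ‰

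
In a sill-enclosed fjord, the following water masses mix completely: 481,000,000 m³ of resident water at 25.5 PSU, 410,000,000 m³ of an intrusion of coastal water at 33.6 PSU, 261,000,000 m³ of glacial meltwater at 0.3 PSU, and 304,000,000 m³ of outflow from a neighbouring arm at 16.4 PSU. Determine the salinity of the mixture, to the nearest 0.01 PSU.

21.36 PSU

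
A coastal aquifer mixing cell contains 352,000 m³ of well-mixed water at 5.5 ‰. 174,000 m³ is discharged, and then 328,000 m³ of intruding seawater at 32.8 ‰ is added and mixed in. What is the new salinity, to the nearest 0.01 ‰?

Remaining after removal: 178,000 m³ at 5.5 ‰ (salt = 979,000)
After addition: salt = 979,000 + 328,000×32.8 = 11,737,400; volume = 506,000 m³
S = 11,737,400 / 506,000 = 23.1964 ‰

23.20 ‰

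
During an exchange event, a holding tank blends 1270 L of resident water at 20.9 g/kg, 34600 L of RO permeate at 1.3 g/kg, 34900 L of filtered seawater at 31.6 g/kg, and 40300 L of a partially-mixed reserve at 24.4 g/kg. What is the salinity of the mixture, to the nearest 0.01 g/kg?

19.43 g/kg

By conservation of dissolved salt,
salt = 1,270×20.9 + 34,600×1.3 + 34,900×31.6 + 40,300×24.4 = 26,543 + 44,980 + 1,102,840 + 983,320 = 2,157,683
volume = 1,270 + 34,600 + 34,900 + 40,300 = 111,070 L
S = 2,157,683 / 111,070 = 19.4263 g/kg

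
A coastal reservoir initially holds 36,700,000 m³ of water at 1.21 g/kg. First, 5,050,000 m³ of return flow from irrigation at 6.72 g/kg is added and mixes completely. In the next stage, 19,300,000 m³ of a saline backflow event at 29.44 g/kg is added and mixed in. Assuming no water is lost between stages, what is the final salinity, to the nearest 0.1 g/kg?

10.6 g/kg

Conserving salt mass:
Initial salt = 36,700,000×1.21 = 44,407,000
After stage 1: salt = 44,407,000 + 5,050,000×6.72 = 78,343,000; volume = 41,750,000 m³; S = 1.876 g/kg
After stage 2: salt = 78,343,000 + 19,300,000×29.44 = 646,535,000; volume = 61,050,000 m³
S = 646,535,000 / 61,050,000 = 10.5903 g/kg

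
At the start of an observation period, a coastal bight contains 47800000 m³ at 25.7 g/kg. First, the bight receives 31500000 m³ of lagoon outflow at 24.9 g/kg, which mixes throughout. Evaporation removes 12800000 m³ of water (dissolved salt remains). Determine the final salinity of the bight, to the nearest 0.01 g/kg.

30.27 g/kg

After mixing: salt = 47,800,000×25.7 + 31,500,000×24.9 = 2,012,810,000; volume = 79,300,000 m³
After evaporation: salt unchanged = 2,012,810,000; volume = 79,300,000 − 12,800,000 = 66,500,000 m³
S = 2,012,810,000 / 66,500,000 = 30.2678 g/kg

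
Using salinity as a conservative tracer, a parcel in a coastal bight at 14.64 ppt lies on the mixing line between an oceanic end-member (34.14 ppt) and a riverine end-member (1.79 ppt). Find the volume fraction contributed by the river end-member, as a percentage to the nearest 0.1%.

Let f be the freshwater fraction. Salt balance per unit volume:
f×1.79 + (1−f)×34.14 = 14.64
f = (34.14 − 14.64) / (34.14 − 1.79) = 19.5/32.35 = 0.6028

60.3%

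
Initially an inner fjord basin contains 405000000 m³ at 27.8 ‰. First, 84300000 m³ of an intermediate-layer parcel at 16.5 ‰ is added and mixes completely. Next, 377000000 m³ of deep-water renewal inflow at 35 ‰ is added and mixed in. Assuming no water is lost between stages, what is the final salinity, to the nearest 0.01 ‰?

Weighted by volume,
Initial salt = 405,000,000×27.8 = 11,259,000,000
After stage 1: salt = 11,259,000,000 + 84,300,000×16.5 = 12,649,950,000; volume = 489,300,000 m³; S = 25.853 ‰
After stage 2: salt = 12,649,950,000 + 377,000,000×35 = 25,844,950,000; volume = 866,300,000 m³
S = 25,844,950,000 / 866,300,000 = 29.8337 ‰

29.83 ‰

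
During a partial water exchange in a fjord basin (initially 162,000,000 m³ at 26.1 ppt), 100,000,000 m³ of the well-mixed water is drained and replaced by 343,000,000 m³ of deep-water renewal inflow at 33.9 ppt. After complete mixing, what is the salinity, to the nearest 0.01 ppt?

32.71 ppt

Remaining after removal: 62,000,000 m³ at 26.1 ppt (salt = 1,618,200,000)
After addition: salt = 1,618,200,000 + 343,000,000×33.9 = 13,245,900,000; volume = 405,000,000 m³
S = 13,245,900,000 / 405,000,000 = 32.7059 ppt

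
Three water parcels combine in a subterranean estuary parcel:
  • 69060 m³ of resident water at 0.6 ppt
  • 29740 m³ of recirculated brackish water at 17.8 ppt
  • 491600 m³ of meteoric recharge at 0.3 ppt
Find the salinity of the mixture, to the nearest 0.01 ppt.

1.22 ppt

Total salt / total volume:
salt = 69,060×0.6 + 29,740×17.8 + 491,600×0.3 = 41,436 + 529,372 + 147,480 = 718,288
volume = 69,060 + 29,740 + 491,600 = 590,400 m³
S = 718,288 / 590,400 = 1.2166 ppt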